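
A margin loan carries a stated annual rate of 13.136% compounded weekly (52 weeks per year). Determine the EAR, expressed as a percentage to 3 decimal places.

EAR = (1 + 0.13136/52)^52 − 1.
= 1.140189 − 1 = 14.019%.

14.019%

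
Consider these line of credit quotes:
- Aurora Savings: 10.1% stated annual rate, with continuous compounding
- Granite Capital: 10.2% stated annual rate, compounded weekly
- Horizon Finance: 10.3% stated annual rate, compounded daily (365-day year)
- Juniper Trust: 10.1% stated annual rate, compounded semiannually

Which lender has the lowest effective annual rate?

Aurora Savings: e^0.101 − 1 = 10.628%
Granite Capital: (1 + 0.102/52)^52 − 1 = 10.727%
Horizon Finance: (1 + 0.103/365)^365 − 1 = 10.848%
Juniper Trust: (1 + 0.101/2)^2 − 1 = 10.355%
The lowest effective annual rate is Juniper Trust at 10.355%.

Juniper Trust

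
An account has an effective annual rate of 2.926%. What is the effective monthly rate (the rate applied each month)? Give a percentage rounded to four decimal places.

The per-month rate i satisfies (1 + i)^12 = 1 + 0.02926.
i = 1.02926^(1/12) − 1 = 0.0024062 = 0.2406%.

0.2406%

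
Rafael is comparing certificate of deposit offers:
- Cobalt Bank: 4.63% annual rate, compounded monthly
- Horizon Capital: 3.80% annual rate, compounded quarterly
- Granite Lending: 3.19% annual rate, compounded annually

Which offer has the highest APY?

Cobalt Bank

Cobalt Bank: (1 + 0.0463/12)^12 − 1 = 4.730%
Horizon Capital: (1 + 0.0380/4)^4 − 1 = 3.854%
Granite Lending: compounded annually, EAR = 3.190%
The highest effective annual rate is Cobalt Bank at 4.730%.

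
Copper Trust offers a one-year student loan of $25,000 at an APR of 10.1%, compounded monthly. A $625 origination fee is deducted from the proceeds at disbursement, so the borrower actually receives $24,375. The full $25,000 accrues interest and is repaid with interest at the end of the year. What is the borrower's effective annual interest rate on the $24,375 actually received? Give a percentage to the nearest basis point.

13.42%

Amount owed after one year: 25,000 × (1 + 0.101/12)^12 = 25,000 × 1.105809 = $27,645.23.
Effective rate on net proceeds: 27,645.23 / 24,375 − 1 = 0.134163 = 13.42%.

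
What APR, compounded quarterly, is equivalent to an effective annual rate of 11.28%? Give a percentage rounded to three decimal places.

10.832%

(1 + r/4)^4 − 1 = 0.1128, so 1 + r/4 = 1.1128^(1/4).
r/4 = 0.027080, so r = 0.108320 = 10.832%.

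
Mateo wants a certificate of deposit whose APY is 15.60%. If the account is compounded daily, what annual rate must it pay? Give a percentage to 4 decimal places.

14.4995%

(1 + r/365)^365 − 1 = 0.1560, so 1 + r/365 = 1.1560^(1/365).
r/365 = 0.000397, so r = 0.144995 = 14.4995%.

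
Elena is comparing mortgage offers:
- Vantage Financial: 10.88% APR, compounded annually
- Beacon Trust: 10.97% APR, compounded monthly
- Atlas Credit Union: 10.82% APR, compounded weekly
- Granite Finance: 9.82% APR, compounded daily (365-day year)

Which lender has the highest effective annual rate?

Vantage Financial: compounded annually, EAR = 10.880%
Beacon Trust: (1 + 0.1097/12)^12 − 1 = 11.539%
Atlas Credit Union: (1 + 0.1082/52)^52 − 1 = 11.415%
Granite Finance: (1 + 0.0982/365)^365 − 1 = 10.317%
The highest effective annual rate is Beacon Trust at 11.539%.

Beacon Trust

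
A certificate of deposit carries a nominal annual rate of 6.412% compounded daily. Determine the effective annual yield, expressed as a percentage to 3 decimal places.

EAR = (1 + 0.06412/365)^365 − 1.
= (1 + 0.000176)^365 − 1 = 1.066214 − 1 = 6.621%.

6.621%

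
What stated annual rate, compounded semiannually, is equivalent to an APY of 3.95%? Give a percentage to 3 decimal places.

(1 + r/2)^2 − 1 = 0.0395, so 1 + r/2 = 1.0395^(1/2).
r/2 = 0.019559, so r = 0.039117 = 3.912%.

3.912%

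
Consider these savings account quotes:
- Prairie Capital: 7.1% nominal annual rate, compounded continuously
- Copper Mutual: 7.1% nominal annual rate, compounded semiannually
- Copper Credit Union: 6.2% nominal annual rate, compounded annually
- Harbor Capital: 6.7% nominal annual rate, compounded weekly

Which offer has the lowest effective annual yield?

Prairie Capital: e^0.071 − 1 = 7.358%
Copper Mutual: (1 + 0.071/2)^2 − 1 = 7.226%
Copper Credit Union: compounded annually, EAR = 6.200%
Harbor Capital: (1 + 0.067/52)^52 − 1 = 6.925%
The lowest effective annual rate is Copper Credit Union at 6.200%.

Copper Credit Union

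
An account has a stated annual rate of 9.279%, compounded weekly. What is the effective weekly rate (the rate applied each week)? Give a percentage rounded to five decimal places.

0.17844%

With a nominal annual rate compounded weekly, the periodic rate is the nominal rate divided by 52.
i = 0.09279 / 52 = 0.0017844 = 0.17844%.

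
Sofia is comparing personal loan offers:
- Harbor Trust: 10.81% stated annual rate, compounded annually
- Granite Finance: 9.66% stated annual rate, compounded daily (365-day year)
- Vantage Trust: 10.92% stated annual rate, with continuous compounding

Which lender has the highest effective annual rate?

Harbor Trust: compounded annually, EAR = 10.810%
Granite Finance: (1 + 0.0966/365)^365 − 1 = 10.141%
Vantage Trust: e^0.1092 − 1 = 11.539%
The highest effective annual rate is Vantage Trust at 11.539%.

Vantage Trust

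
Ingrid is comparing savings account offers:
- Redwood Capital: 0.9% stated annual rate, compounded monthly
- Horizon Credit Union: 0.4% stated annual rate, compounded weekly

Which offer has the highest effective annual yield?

Redwood Capital: (1 + 0.009/12)^12 − 1 = 0.904%
Horizon Credit Union: (1 + 0.004/52)^52 − 1 = 0.401%
The highest effective annual rate is Redwood Capital at 0.904%.

Redwood Capital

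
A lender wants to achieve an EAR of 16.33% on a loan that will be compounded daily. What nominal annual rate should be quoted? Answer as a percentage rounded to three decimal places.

15.129%

(1 + r/365)^365 − 1 = 0.1633, so 1 + r/365 = 1.1633^(1/365).
r/365 = 0.000414, so r = 0.151292 = 15.129%.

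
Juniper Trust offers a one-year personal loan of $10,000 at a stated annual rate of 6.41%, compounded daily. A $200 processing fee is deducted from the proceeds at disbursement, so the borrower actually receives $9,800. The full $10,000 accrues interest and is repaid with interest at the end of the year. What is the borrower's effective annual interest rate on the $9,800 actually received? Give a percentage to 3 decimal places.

Amount owed after one year: 10,000 × (1 + 0.0641/365)^365 = 10,000 × 1.066193 = $10,661.93.
Effective rate on net proceeds: 10,661.93 / 9,800 − 1 = 0.087952 = 8.795%.

8.795%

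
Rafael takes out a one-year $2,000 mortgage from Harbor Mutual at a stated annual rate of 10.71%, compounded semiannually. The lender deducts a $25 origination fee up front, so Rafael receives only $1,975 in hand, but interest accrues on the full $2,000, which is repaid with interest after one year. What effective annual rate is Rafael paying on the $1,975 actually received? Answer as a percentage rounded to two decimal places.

12.40%

Amount owed after one year: 2,000 × (1 + 0.1071/2)^2 = 2,000 × 1.109968 = $2,219.94.
Effective rate on net proceeds: 2,219.94 / 1,975 − 1 = 0.124018 = 12.40%.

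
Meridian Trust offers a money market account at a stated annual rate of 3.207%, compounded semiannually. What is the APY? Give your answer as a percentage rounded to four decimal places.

EAR = (1 + 0.03207/2)^2 − 1.
= (1 + 0.016035)^2 − 1 = 1.032327 − 1 = 3.2327%.

3.2327%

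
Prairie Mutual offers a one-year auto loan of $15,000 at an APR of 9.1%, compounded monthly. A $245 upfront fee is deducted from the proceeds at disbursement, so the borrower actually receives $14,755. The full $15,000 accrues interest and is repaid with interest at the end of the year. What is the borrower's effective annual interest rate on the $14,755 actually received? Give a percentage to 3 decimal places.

Amount owed after one year: 15,000 × (1 + 0.091/12)^12 = 15,000 × 1.094893 = $16,423.40.
Effective rate on net proceeds: 16,423.40 / 14,755 − 1 = 0.113073 = 11.307%.

11.307%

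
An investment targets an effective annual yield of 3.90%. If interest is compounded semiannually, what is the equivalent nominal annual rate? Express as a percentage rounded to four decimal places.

(1 + r/2)^2 − 1 = 0.0390, so 1 + r/2 = 1.0390^(1/2).
r/2 = 0.019313, so r = 0.038627 = 3.8627%.

3.8627%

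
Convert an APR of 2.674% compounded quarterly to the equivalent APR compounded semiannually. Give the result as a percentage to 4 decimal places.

2.6829%

EAR = (1 + 0.02674/4)^4 − 1 = 0.027009.
Solve (1 + r/2)^2 = 1.027009: r/2 = 1.027009^(1/2) − 1 = 0.013415, so r = 0.026829 = 2.6829%.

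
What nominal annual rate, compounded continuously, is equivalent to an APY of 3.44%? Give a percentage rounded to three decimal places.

3.382%

Continuous: nominal r satisfies e^r − 1 = 0.0344.
r = ln(1 + 0.0344) = ln(1.0344) = 0.033822 = 3.382%.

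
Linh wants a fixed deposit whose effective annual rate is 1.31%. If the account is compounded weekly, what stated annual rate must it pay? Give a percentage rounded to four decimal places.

1.3017%

(1 + r/52)^52 − 1 = 0.0131, so 1 + r/52 = 1.0131^(1/52).
r/52 = 0.000250, so r = 0.013017 = 1.3017%.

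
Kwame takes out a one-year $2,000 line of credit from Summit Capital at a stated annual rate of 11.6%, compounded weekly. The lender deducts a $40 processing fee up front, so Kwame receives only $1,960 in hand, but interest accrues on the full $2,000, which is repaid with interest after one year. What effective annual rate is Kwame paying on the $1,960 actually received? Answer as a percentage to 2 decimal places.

14.58%

Amount owed after one year: 2,000 × (1 + 0.116/52)^52 = 2,000 × 1.122851 = $2,245.70.
Effective rate on net proceeds: 2,245.70 / 1,960 − 1 = 0.145766 = 14.58%.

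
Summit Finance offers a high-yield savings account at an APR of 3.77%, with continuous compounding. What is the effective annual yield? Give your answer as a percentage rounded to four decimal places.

3.8420%

With continuous compounding, EAR = e^0.0377 − 1.
e^0.0377 = 1.038420, so EAR = 0.038420 = 3.8420%.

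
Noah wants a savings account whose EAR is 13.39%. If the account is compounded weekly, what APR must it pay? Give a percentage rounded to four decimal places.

(1 + r/52)^52 − 1 = 0.1339, so 1 + r/52 = 1.1339^(1/52).
r/52 = 0.002420, so r = 0.125815 = 12.5815%.

12.5815%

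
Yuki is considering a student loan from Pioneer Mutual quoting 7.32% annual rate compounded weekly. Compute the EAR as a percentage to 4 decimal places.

7.5890%

EAR = (1 + 0.0732/52)^52 − 1.
= (1 + 0.001408)^52 − 1 = 1.075890 − 1 = 7.5890%.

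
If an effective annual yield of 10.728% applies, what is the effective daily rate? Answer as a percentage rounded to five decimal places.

The per-day rate i satisfies (1 + i)^365 = 1 + 0.10728.
i = 1.10728^(1/365) − 1 = 0.0002792 = 0.02792%.

0.02792%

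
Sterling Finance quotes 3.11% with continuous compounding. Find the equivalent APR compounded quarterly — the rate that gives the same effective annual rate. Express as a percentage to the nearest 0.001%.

EAR under continuous compounding: e^0.0311 − 1 = 0.031589.
Solve (1 + r/4)^4 = 1.031589: r/4 = 1.031589^(1/4) − 1 = 0.007805, so r = 0.031221 = 3.122%.

3.122%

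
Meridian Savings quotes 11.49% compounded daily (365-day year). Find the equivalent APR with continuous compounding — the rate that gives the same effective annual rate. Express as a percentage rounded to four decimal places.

11.4882%

EAR = (1 + 0.1149/365)^365 − 1 = 0.121741.
Equivalent continuous rate: r = ln(1 + 0.121741) = 0.114882 = 11.4882%.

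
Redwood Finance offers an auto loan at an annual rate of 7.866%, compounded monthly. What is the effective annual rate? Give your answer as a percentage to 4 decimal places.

8.1559%

EAR = (1 + 0.07866/12)^12 − 1.
= (1 + 0.006555)^12 − 1 = 1.081559 − 1 = 8.1559%.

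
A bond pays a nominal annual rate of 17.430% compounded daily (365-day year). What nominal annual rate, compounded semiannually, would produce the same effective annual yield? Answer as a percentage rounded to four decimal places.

18.2075%

EAR = (1 + 0.17430/365)^365 − 1 = 0.190363.
Solve (1 + r/2)^2 = 1.190363: r/2 = 1.190363^(1/2) − 1 = 0.091038, so r = 0.182075 = 18.2075%.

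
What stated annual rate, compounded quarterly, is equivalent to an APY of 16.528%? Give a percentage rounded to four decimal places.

(1 + r/4)^4 − 1 = 0.16528, so 1 + r/4 = 1.16528^(1/4).
r/4 = 0.038981, so r = 0.155924 = 15.5924%.

15.5924%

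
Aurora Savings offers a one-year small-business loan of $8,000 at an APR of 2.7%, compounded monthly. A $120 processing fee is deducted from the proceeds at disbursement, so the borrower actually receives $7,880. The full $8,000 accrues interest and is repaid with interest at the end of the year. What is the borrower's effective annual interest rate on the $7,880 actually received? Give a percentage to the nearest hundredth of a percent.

Amount owed after one year: 8,000 × (1 + 0.027/12)^12 = 8,000 × 1.027337 = $8,218.69.
Effective rate on net proceeds: 8,218.69 / 7,880 − 1 = 0.042981 = 4.30%.

4.30%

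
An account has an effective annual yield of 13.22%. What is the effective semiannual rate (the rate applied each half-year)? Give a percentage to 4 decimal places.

6.4049%

The per-half-year rate i satisfies (1 + i)^2 = 1 + 0.1322.
i = 1.1322^(1/2) − 1 = 0.0640489 = 6.4049%.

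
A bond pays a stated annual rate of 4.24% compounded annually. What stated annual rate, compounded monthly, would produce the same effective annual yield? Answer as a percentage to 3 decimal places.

4.160%

Compounded annually, EAR = nominal = 0.042400.
Solve (1 + r/12)^12 = 1.042400: r/12 = 1.042400^(1/12) − 1 = 0.003466, so r = 0.041598 = 4.160%.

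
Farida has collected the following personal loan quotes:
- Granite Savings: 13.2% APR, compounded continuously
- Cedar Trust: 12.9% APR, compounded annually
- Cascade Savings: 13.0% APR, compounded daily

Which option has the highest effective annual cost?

Granite Savings

Granite Savings: e^0.132 − 1 = 14.111%
Cedar Trust: compounded annually, EAR = 12.900%
Cascade Savings: (1 + 0.130/365)^365 − 1 = 13.880%
The highest effective annual rate is Granite Savings at 14.111%.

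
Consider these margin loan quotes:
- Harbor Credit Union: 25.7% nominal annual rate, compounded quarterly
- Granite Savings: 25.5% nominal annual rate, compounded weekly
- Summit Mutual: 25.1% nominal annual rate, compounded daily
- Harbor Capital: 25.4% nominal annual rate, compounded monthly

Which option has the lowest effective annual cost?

Harbor Credit Union: (1 + 0.257/4)^4 − 1 = 28.285%
Granite Savings: (1 + 0.255/52)^52 − 1 = 28.966%
Summit Mutual: (1 + 0.251/365)^365 − 1 = 28.520%
Harbor Capital: (1 + 0.254/12)^12 − 1 = 28.576%
The lowest effective annual rate is Harbor Credit Union at 28.285%.

Harbor Credit Union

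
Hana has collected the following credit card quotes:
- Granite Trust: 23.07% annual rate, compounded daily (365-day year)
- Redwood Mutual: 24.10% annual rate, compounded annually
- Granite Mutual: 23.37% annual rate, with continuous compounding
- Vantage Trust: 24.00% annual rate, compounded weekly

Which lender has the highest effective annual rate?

Granite Trust: (1 + 0.2307/365)^365 − 1 = 25.939%
Redwood Mutual: compounded annually, EAR = 24.100%
Granite Mutual: e^0.2337 − 1 = 26.327%
Vantage Trust: (1 + 0.2400/52)^52 − 1 = 27.055%
The highest effective annual rate is Vantage Trust at 27.055%.

Vantage Trust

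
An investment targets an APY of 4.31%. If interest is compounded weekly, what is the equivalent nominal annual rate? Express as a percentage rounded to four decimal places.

(1 + r/52)^52 − 1 = 0.0431, so 1 + r/52 = 1.0431^(1/52).
r/52 = 0.000812, so r = 0.042214 = 4.2214%.

4.2214%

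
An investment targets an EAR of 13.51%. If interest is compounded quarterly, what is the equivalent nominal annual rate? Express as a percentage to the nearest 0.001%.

12.875%

(1 + r/4)^4 − 1 = 0.1351, so 1 + r/4 = 1.1351^(1/4).
r/4 = 0.032187, so r = 0.128749 = 12.875%.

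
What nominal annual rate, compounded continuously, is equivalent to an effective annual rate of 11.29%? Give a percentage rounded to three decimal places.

Continuous: nominal r satisfies e^r − 1 = 0.1129.
r = ln(1 + 0.1129) = ln(1.1129) = 0.106969 = 10.697%.

10.697%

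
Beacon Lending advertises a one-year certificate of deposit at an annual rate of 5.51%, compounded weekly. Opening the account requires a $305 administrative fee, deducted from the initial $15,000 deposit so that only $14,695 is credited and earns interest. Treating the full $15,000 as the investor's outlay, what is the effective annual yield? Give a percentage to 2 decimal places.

3.51%

Value after one year: 14,695 × (1 + 0.0551/52)^52 = 14,695 × 1.056615 = $15,526.96.
Effective yield on the $15,000 outlay: 15,526.96 / 15,000 − 1 = 0.035131 = 3.51%.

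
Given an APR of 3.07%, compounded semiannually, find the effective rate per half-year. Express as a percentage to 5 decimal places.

1.53500%

With a nominal annual rate compounded semiannually, the periodic rate is the nominal rate divided by 2.
i = 0.0307 / 2 = 0.0153500 = 1.53500%.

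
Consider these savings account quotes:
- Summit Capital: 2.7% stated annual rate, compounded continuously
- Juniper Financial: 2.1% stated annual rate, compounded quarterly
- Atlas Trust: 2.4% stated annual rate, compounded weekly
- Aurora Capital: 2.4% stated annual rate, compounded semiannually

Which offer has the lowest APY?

Juniper Financial

Summit Capital: e^0.027 − 1 = 2.737%
Juniper Financial: (1 + 0.021/4)^4 − 1 = 2.117%
Atlas Trust: (1 + 0.024/52)^52 − 1 = 2.428%
Aurora Capital: (1 + 0.024/2)^2 − 1 = 2.414%
The lowest effective annual rate is Juniper Financial at 2.117%.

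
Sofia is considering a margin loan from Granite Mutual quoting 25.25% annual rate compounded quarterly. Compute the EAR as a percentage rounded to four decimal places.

27.7431%

EAR = (1 + 0.2525/4)^4 − 1.
= (1 + 0.063125)^4 − 1 = 1.277431 − 1 = 27.7431%.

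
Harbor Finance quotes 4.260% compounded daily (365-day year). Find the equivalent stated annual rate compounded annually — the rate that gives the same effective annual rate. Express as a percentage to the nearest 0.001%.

EAR = (1 + 0.04260/365)^365 − 1 = 0.043518.
Compounded annually, the equivalent nominal rate is the EAR itself: 4.352%.

4.352%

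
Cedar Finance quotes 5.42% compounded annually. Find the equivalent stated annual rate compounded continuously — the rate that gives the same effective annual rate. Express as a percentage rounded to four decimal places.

5.2782%

Compounded annually, EAR = nominal = 0.054200.
Equivalent continuous rate: r = ln(1 + 0.054200) = 0.052782 = 5.2782%.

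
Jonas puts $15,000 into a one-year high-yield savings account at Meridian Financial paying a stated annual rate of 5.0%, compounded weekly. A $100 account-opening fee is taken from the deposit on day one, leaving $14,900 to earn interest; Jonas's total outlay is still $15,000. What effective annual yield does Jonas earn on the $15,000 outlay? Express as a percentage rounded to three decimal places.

Value after one year: 14,900 × (1 + 0.050/52)^52 = 14,900 × 1.051246 = $15,663.56.
Effective yield on the $15,000 outlay: 15,663.56 / 15,000 − 1 = 0.044238 = 4.424%.

4.424%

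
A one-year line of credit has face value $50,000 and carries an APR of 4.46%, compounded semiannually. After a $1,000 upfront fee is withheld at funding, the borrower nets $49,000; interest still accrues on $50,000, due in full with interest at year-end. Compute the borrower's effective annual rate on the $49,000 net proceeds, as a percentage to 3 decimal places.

Amount owed after one year: 50,000 × (1 + 0.0446/2)^2 = 50,000 × 1.045097 = $52,254.86.
Effective rate on net proceeds: 52,254.86 / 49,000 − 1 = 0.066426 = 6.643%.

6.643%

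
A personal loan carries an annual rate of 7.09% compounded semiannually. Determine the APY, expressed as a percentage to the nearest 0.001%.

7.216%

EAR = (1 + 0.0709/2)^2 − 1.
= (1 + 0.035450)^2 − 1 = 1.072157 − 1 = 7.216%.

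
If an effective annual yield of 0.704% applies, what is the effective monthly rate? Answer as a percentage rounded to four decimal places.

The per-month rate i satisfies (1 + i)^12 = 1 + 0.00704.
i = 1.00704^(1/12) − 1 = 0.0005848 = 0.0585%.

0.0585%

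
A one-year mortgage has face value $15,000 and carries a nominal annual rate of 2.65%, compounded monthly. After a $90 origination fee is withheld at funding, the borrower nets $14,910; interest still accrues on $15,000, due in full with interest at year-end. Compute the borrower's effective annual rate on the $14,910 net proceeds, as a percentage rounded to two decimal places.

Amount owed after one year: 15,000 × (1 + 0.0265/12)^12 = 15,000 × 1.026824 = $15,402.36.
Effective rate on net proceeds: 15,402.36 / 14,910 − 1 = 0.033022 = 3.30%.

3.30%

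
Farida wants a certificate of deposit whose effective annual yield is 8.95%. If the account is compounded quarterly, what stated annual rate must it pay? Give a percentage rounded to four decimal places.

(1 + r/4)^4 − 1 = 0.0895, so 1 + r/4 = 1.0895^(1/4).
r/4 = 0.021661, so r = 0.086644 = 8.6644%.

8.6644%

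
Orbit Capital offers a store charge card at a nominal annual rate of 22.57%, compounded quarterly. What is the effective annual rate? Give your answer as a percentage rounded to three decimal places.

EAR = (1 + 0.2257/4)^4 − 1.
= 1.245531 − 1 = 24.553%.

24.553%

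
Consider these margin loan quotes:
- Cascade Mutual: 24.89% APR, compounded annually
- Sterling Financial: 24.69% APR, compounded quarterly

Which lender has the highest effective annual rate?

Sterling Financial

Cascade Mutual: compounded annually, EAR = 24.890%
Sterling Financial: (1 + 0.2469/4)^4 − 1 = 27.072%
The highest effective annual rate is Sterling Financial at 27.072%.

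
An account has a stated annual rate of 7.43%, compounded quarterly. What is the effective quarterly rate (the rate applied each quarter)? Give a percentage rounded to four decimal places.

1.8575%

With a nominal annual rate compounded quarterly, the periodic rate is the nominal rate divided by 4.
i = 0.0743 / 4 = 0.0185750 = 1.8575%.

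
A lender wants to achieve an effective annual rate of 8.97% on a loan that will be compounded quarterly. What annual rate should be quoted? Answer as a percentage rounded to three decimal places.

8.683%

(1 + r/4)^4 − 1 = 0.0897, so 1 + r/4 = 1.0897^(1/4).
r/4 = 0.021708, so r = 0.086831 = 8.683%.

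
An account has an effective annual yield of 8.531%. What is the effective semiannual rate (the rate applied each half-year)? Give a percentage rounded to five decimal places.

The per-half-year rate i satisfies (1 + i)^2 = 1 + 0.08531.
i = 1.08531^(1/2) − 1 = 0.0417821 = 4.17821%.

4.17821%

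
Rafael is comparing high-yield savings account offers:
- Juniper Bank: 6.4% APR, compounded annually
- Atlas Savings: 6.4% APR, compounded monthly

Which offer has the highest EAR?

Atlas Savings

Juniper Bank: compounded annually, EAR = 6.400%
Atlas Savings: (1 + 0.064/12)^12 − 1 = 6.591%
The highest effective annual rate is Atlas Savings at 6.591%.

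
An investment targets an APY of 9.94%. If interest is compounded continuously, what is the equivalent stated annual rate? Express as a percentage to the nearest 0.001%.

9.476%

Continuous: nominal r satisfies e^r − 1 = 0.0994.
r = ln(1 + 0.0994) = ln(1.0994) = 0.094765 = 9.476%.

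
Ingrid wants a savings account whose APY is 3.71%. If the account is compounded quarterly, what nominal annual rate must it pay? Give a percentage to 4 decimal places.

3.6595%

(1 + r/4)^4 − 1 = 0.0371, so 1 + r/4 = 1.0371^(1/4).
r/4 = 0.009149, so r = 0.036595 = 3.6595%.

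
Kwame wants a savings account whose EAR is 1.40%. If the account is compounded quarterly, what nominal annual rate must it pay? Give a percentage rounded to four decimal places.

(1 + r/4)^4 − 1 = 0.0140, so 1 + r/4 = 1.0140^(1/4).
r/4 = 0.003482, so r = 0.013927 = 1.3927%.

1.3927%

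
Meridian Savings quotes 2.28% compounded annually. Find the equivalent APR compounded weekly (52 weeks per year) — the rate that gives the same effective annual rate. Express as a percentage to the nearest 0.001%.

2.255%

Compounded annually, EAR = nominal = 0.022800.
Solve (1 + r/52)^52 = 1.022800: r/52 = 1.022800^(1/52) − 1 = 0.000434, so r = 0.022549 = 2.255%.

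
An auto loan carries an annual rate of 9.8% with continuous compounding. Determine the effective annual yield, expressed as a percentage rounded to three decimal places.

With continuous compounding, EAR = e^0.098 − 1.
e^0.098 = 1.102963, so EAR = 0.102963 = 10.296%.

10.296%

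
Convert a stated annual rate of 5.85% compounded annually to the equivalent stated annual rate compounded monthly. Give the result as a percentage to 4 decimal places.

5.6988%

Compounded annually, EAR = nominal = 0.058500.
Solve (1 + r/12)^12 = 1.058500: r/12 = 1.058500^(1/12) − 1 = 0.004749, so r = 0.056988 = 5.6988%.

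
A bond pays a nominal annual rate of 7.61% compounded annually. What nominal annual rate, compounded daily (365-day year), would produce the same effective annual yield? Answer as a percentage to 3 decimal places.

7.335%

Compounded annually, EAR = nominal = 0.076100.
Solve (1 + r/365)^365 = 1.076100: r/365 = 1.076100^(1/365) − 1 = 0.000201, so r = 0.073351 = 7.335%.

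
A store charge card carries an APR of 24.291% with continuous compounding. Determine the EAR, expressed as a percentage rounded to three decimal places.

27.495%

With continuous compounding, EAR = e^0.24291 − 1.
e^0.24291 = 1.274954, so EAR = 0.274954 = 27.495%.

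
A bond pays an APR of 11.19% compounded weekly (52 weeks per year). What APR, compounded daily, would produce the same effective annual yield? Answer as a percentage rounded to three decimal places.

EAR = (1 + 0.1119/52)^52 − 1 = 0.118267.
Solve (1 + r/365)^365 = 1.118267: r/365 = 1.118267^(1/365) − 1 = 0.000306, so r = 0.111797 = 11.180%.

11.180%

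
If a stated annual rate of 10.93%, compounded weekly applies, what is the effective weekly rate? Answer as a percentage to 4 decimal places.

With a nominal annual rate compounded weekly, the periodic rate is the nominal rate divided by 52.
i = 0.1093 / 52 = 0.0021019 = 0.2102%.

0.2102%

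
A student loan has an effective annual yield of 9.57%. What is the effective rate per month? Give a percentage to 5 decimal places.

The per-month rate i satisfies (1 + i)^12 = 1 + 0.0957.
i = 1.0957^(1/12) − 1 = 0.0076452 = 0.76452%.

0.76452%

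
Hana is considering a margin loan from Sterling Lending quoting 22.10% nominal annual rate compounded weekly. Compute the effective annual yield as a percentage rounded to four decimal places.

24.6739%

EAR = (1 + 0.2210/52)^52 − 1.
= 1.246739 − 1 = 24.6739%.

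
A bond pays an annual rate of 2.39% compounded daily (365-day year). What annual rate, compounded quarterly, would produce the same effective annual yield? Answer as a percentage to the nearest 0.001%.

2.397%

EAR = (1 + 0.0239/365)^365 − 1 = 0.024187.
Solve (1 + r/4)^4 = 1.024187: r/4 = 1.024187^(1/4) − 1 = 0.005993, so r = 0.023971 = 2.397%.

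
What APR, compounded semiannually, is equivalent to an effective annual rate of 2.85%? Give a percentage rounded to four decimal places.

(1 + r/2)^2 − 1 = 0.0285, so 1 + r/2 = 1.0285^(1/2).
r/2 = 0.014150, so r = 0.028300 = 2.8300%.

2.8300%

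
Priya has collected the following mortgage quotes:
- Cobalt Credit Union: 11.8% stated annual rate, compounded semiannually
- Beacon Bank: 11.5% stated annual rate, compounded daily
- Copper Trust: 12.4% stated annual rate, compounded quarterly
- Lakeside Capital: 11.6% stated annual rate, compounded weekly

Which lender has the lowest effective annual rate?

Cobalt Credit Union: (1 + 0.118/2)^2 − 1 = 12.148%
Beacon Bank: (1 + 0.115/365)^365 − 1 = 12.185%
Copper Trust: (1 + 0.124/4)^4 − 1 = 12.989%
Lakeside Capital: (1 + 0.116/52)^52 − 1 = 12.285%
The lowest effective annual rate is Cobalt Credit Union at 12.148%.

Cobalt Credit Union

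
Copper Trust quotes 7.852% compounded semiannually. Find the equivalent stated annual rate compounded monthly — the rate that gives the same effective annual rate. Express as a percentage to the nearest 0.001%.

EAR = (1 + 0.07852/2)^2 − 1 = 0.080061.
Solve (1 + r/12)^12 = 1.080061: r/12 = 1.080061^(1/12) − 1 = 0.006439, so r = 0.077266 = 7.727%.

7.727%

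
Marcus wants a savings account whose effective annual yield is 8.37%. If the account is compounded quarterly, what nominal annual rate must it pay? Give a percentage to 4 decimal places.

8.1194%

(1 + r/4)^4 − 1 = 0.0837, so 1 + r/4 = 1.0837^(1/4).
r/4 = 0.020299, so r = 0.081194 = 8.1194%.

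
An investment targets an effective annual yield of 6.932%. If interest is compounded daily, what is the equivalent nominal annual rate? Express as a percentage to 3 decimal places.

(1 + r/365)^365 − 1 = 0.06932, so 1 + r/365 = 1.06932^(1/365).
r/365 = 0.000184, so r = 0.067029 = 6.703%.

6.703%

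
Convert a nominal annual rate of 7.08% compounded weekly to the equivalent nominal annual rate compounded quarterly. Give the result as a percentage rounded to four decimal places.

7.1381%

EAR = (1 + 0.0708/52)^52 − 1 = 0.073315.
Solve (1 + r/4)^4 = 1.073315: r/4 = 1.073315^(1/4) − 1 = 0.017845, so r = 0.071381 = 7.1381%.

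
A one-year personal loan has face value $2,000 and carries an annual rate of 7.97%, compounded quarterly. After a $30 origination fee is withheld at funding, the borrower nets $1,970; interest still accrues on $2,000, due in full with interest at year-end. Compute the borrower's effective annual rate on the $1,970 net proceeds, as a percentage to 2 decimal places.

Amount owed after one year: 2,000 × (1 + 0.0797/4)^4 = 2,000 × 1.082114 = $2,164.23.
Effective rate on net proceeds: 2,164.23 / 1,970 − 1 = 0.098593 = 9.86%.

9.86%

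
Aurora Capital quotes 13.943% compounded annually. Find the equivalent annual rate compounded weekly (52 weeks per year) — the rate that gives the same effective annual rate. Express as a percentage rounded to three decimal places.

Compounded annually, EAR = nominal = 0.139430.
Solve (1 + r/52)^52 = 1.139430: r/52 = 1.139430^(1/52) − 1 = 0.002513, so r = 0.130692 = 13.069%.

13.069%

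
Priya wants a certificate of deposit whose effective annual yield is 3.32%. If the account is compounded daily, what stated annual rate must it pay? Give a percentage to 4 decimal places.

(1 + r/365)^365 − 1 = 0.0332, so 1 + r/365 = 1.0332^(1/365).
r/365 = 0.000089, so r = 0.032662 = 3.2662%.

3.2662%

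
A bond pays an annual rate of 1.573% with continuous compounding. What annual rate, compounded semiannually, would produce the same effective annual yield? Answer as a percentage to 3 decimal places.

EAR under continuous compounding: e^0.01573 − 1 = 0.015854.
Solve (1 + r/2)^2 = 1.015854: r/2 = 1.015854^(1/2) − 1 = 0.007896, so r = 0.015792 = 1.579%.

1.579%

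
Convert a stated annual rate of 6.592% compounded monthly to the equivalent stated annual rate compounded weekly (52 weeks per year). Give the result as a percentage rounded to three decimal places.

6.578%

EAR = (1 + 0.06592/12)^12 − 1 = 0.067949.
Solve (1 + r/52)^52 = 1.067949: r/52 = 1.067949^(1/52) − 1 = 0.001265, so r = 0.065781 = 6.578%.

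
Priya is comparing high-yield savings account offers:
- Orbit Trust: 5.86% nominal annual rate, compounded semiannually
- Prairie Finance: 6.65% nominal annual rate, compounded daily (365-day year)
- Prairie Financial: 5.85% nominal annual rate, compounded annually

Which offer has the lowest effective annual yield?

Orbit Trust: (1 + 0.0586/2)^2 − 1 = 5.946%
Prairie Finance: (1 + 0.0665/365)^365 − 1 = 6.875%
Prairie Financial: compounded annually, EAR = 5.850%
The lowest effective annual rate is Prairie Financial at 5.850%.

Prairie Financial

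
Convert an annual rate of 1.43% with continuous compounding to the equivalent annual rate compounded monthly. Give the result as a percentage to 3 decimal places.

EAR under continuous compounding: e^0.0143 − 1 = 0.014403.
Solve (1 + r/12)^12 = 1.014403: r/12 = 1.014403^(1/12) − 1 = 0.001192, so r = 0.014309 = 1.431%.

1.431%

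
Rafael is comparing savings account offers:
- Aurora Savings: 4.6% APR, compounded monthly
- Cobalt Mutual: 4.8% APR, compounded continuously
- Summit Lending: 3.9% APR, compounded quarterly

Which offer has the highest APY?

Aurora Savings: (1 + 0.046/12)^12 − 1 = 4.698%
Cobalt Mutual: e^0.048 − 1 = 4.917%
Summit Lending: (1 + 0.039/4)^4 − 1 = 3.957%
The highest effective annual rate is Cobalt Mutual at 4.917%.

Cobalt Mutual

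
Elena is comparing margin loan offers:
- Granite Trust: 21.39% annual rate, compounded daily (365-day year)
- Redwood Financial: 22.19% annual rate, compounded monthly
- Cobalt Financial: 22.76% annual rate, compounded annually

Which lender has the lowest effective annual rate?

Granite Trust: (1 + 0.2139/365)^365 − 1 = 23.842%
Redwood Financial: (1 + 0.2219/12)^12 − 1 = 24.592%
Cobalt Financial: compounded annually, EAR = 22.760%
The lowest effective annual rate is Cobalt Financial at 22.760%.

Cobalt Financial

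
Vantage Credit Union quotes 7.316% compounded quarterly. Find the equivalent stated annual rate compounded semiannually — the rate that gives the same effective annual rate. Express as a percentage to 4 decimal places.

EAR = (1 + 0.07316/4)^4 − 1 = 0.075192.
Solve (1 + r/2)^2 = 1.075192: r/2 = 1.075192^(1/2) − 1 = 0.036915, so r = 0.073829 = 7.3829%.

7.3829%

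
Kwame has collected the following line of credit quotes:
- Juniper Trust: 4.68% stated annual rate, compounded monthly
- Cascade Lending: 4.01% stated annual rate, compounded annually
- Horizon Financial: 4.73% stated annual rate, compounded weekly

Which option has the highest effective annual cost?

Juniper Trust: (1 + 0.0468/12)^12 − 1 = 4.782%
Cascade Lending: compounded annually, EAR = 4.010%
Horizon Financial: (1 + 0.0473/52)^52 − 1 = 4.841%
The highest effective annual rate is Horizon Financial at 4.841%.

Horizon Financial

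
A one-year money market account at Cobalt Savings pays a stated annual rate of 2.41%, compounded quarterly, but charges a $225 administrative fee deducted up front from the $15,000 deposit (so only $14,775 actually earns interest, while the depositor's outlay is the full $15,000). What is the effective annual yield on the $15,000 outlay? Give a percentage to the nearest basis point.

Value after one year: 14,775 × (1 + 0.0241/4)^4 = 14,775 × 1.024319 = $15,134.31.
Effective yield on the $15,000 outlay: 15,134.31 / 15,000 − 1 = 0.008954 = 0.90%.

0.90%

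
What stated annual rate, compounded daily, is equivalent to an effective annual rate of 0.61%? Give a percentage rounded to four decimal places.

(1 + r/365)^365 − 1 = 0.0061, so 1 + r/365 = 1.0061^(1/365).
r/365 = 0.000017, so r = 0.006082 = 0.6082%.

0.6082%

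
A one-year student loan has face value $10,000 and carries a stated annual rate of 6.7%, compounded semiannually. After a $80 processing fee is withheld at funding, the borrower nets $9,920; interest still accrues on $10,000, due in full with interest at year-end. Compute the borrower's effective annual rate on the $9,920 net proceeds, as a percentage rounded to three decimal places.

Amount owed after one year: 10,000 × (1 + 0.067/2)^2 = 10,000 × 1.068122 = $10,681.22.
Effective rate on net proceeds: 10,681.22 / 9,920 − 1 = 0.076736 = 7.674%.

7.674%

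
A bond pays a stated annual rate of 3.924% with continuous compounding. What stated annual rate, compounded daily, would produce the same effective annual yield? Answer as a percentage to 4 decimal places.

3.9242%

EAR under continuous compounding: e^0.03924 − 1 = 0.040020.
Solve (1 + r/365)^365 = 1.040020: r/365 = 1.040020^(1/365) − 1 = 0.000108, so r = 0.039242 = 3.9242%.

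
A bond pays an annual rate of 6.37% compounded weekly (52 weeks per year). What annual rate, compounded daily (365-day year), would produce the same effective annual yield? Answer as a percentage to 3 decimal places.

6.367%

EAR = (1 + 0.0637/52)^52 − 1 = 0.065731.
Solve (1 + r/365)^365 = 1.065731: r/365 = 1.065731^(1/365) − 1 = 0.000174, so r = 0.063667 = 6.367%.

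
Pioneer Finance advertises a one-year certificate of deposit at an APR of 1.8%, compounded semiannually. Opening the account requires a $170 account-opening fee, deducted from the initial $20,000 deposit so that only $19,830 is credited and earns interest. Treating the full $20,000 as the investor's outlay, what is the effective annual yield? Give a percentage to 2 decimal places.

Value after one year: 19,830 × (1 + 0.018/2)^2 = 19,830 × 1.018081 = $20,188.55.
Effective yield on the $20,000 outlay: 20,188.55 / 20,000 − 1 = 0.009427 = 0.94%.

0.94%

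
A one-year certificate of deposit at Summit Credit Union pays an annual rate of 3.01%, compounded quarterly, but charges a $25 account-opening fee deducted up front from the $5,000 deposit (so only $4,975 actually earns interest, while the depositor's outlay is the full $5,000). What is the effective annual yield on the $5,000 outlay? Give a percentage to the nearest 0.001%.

Value after one year: 4,975 × (1 + 0.0301/4)^4 = 4,975 × 1.030441 = $5,126.45.
Effective yield on the $5,000 outlay: 5,126.45 / 5,000 − 1 = 0.025289 = 2.529%.

2.529%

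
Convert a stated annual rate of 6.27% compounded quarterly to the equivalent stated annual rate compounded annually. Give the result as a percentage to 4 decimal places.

EAR = (1 + 0.0627/4)^4 − 1 = 0.064190.
Compounded annually, the equivalent nominal rate is the EAR itself: 6.4190%.

6.4190%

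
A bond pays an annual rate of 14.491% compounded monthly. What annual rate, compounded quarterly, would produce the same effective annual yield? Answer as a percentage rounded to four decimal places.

EAR = (1 + 0.14491/12)^12 − 1 = 0.154933.
Solve (1 + r/4)^4 = 1.154933: r/4 = 1.154933^(1/4) − 1 = 0.036667, so r = 0.146667 = 14.6667%.

14.6667%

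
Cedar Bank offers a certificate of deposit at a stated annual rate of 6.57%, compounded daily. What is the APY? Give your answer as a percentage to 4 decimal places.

6.7900%

EAR = (1 + 0.0657/365)^365 − 1.
= (1 + 0.000180)^365 − 1 = 1.067900 − 1 = 6.7900%.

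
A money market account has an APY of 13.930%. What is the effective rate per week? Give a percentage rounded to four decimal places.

The per-week rate i satisfies (1 + i)^52 = 1 + 0.13930.
i = 1.13930^(1/52) − 1 = 0.0025111 = 0.2511%.

0.2511%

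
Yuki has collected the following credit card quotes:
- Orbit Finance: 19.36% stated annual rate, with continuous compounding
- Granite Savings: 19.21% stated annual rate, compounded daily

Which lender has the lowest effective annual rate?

Granite Savings

Orbit Finance: e^0.1936 − 1 = 21.361%
Granite Savings: (1 + 0.1921/365)^365 − 1 = 21.173%
The lowest effective annual rate is Granite Savings at 21.173%.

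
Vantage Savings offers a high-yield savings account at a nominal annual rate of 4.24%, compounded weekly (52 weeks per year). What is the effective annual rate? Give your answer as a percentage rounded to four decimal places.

EAR = (1 + 0.0424/52)^52 − 1.
= (1 + 0.000815)^52 − 1 = 1.043294 − 1 = 4.3294%.

4.3294%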